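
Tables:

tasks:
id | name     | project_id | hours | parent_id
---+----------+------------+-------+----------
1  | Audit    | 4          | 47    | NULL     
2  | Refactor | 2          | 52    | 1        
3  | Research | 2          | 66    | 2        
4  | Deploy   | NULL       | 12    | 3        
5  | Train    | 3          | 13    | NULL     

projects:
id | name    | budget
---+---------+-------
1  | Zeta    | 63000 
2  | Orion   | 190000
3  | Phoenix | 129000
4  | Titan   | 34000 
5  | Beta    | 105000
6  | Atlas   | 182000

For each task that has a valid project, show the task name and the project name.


INNER JOIN keeps only tasks rows whose project_id matches an id in projects. Walk through each task:
  - task 1 (Audit): project_id=4 -> matches Titan
  - task 2 (Refactor): project_id=2 -> matches Orion
  - task 3 (Research): project_id=2 -> matches Orion
  - task 4 (Deploy): project_id=NULL, no match -> dropped
  - task 5 (Train): project_id=3 -> matches Phoenix
So 1 of 5 rows is dropped.

SQL:
SELECT a.name, b.name AS project
FROM tasks a
INNER JOIN projects b ON a.project_id = b.id

Result:
name     | project
---------+--------
Audit    | Titan  
Refactor | Orion  
Research | Orion  
Train    | Phoenix


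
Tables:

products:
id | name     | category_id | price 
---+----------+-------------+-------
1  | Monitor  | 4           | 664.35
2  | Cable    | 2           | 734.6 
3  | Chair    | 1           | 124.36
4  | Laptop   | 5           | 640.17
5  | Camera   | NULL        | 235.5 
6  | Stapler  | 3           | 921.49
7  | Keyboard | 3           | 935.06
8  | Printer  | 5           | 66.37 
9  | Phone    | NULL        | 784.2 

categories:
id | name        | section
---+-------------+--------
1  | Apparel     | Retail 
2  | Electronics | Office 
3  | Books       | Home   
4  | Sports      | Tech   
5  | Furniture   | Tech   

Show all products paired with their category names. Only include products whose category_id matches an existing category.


INNER JOIN keeps only products rows whose category_id matches an id in categories. Walk through each product:
  - product 1 (Monitor): category_id=4 -> matches Sports
  - product 2 (Cable): category_id=2 -> matches Electronics
  - product 3 (Chair): category_id=1 -> matches Apparel
  - product 4 (Laptop): category_id=5 -> matches Furniture
  - product 5 (Camera): category_id=NULL, no match -> dropped
  - product 6 (Stapler): category_id=3 -> matches Books
  - product 7 (Keyboard): category_id=3 -> matches Books
  - product 8 (Printer): category_id=5 -> matches Furniture
  - product 9 (Phone): category_id=NULL, no match -> dropped
So 2 of 9 rows are dropped.

SQL:
SELECT a.name, b.name AS category
FROM products a
INNER JOIN categories b ON a.category_id = b.id

Result:
name     | category   
---------+------------
Monitor  | Sports     
Cable    | Electronics
Chair    | Apparel    
Laptop   | Furniture  
Stapler  | Books      
Keyboard | Books      
Printer  | Furniture  


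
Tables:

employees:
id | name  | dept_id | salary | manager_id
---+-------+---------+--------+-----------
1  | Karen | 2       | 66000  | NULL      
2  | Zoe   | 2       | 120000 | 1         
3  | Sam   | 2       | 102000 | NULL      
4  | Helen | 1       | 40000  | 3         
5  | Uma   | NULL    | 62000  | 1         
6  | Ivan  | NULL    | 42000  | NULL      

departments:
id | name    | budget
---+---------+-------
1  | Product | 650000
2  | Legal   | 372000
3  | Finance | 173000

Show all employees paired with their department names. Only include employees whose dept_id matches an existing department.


INNER JOIN keeps only employees rows whose dept_id matches an id in departments. Walk through each employee:
  - employee 1 (Karen): dept_id=2 -> matches Legal
  - employee 2 (Zoe): dept_id=2 -> matches Legal
  - employee 3 (Sam): dept_id=2 -> matches Legal
  - employee 4 (Helen): dept_id=1 -> matches Product
  - employee 5 (Uma): dept_id=NULL, no match -> dropped
  - employee 6 (Ivan): dept_id=NULL, no match -> dropped
So 2 of 6 rows are dropped.

SQL:
SELECT a.name, b.name AS department
FROM employees a
INNER JOIN departments b ON a.dept_id = b.id

Result:
name  | department
------+-----------
Karen | Legal     
Zoe   | Legal     
Sam   | Legal     
Helen | Product   


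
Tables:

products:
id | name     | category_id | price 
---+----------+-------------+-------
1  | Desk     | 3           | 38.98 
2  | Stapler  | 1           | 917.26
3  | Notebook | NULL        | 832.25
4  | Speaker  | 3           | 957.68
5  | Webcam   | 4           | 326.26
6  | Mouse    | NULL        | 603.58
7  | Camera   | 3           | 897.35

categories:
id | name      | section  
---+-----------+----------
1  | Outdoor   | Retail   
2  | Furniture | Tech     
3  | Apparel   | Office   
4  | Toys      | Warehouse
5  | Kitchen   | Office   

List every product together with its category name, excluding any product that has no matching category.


INNER JOIN keeps only products rows whose category_id matches an id in categories. Walk through each product:
  - product 1 (Desk): category_id=3 -> matches Apparel
  - product 2 (Stapler): category_id=1 -> matches Outdoor
  - product 3 (Notebook): category_id=NULL, no match -> dropped
  - product 4 (Speaker): category_id=3 -> matches Apparel
  - product 5 (Webcam): category_id=4 -> matches Toys
  - product 6 (Mouse): category_id=NULL, no match -> dropped
  - product 7 (Camera): category_id=3 -> matches Apparel
So 2 of 7 rows are dropped.

SQL:
SELECT a.name, b.name AS category
FROM products a
INNER JOIN categories b ON a.category_id = b.id

Result:
name    | category
--------+---------
Desk    | Apparel 
Stapler | Outdoor 
Speaker | Apparel 
Webcam  | Toys    
Camera  | Apparel 


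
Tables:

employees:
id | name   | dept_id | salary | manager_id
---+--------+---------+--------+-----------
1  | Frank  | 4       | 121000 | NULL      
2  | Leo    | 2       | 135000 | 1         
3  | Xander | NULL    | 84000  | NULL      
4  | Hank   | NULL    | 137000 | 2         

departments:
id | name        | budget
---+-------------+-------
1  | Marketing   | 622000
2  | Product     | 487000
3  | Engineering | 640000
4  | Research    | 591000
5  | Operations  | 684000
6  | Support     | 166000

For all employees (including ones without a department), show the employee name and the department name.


LEFT JOIN keeps every row from employees (the left table); where dept_id has no match in departments, the department columns become NULL. Walk through each employee:
  - employee 1 (Frank): dept_id=4 -> matches Research
  - employee 2 (Leo): dept_id=2 -> matches Product
  - employee 3 (Xander): dept_id=NULL, no match -> kept with NULL
  - employee 4 (Hank): dept_id=NULL, no match -> kept with NULL
All 4 rows appear; 2 have NULL department.

SQL:
SELECT a.name, b.name AS department
FROM employees a
LEFT JOIN departments b ON a.dept_id = b.id

Result:
name   | department
-------+-----------
Frank  | Research  
Leo    | Product   
Xander | NULL      
Hank   | NULL      


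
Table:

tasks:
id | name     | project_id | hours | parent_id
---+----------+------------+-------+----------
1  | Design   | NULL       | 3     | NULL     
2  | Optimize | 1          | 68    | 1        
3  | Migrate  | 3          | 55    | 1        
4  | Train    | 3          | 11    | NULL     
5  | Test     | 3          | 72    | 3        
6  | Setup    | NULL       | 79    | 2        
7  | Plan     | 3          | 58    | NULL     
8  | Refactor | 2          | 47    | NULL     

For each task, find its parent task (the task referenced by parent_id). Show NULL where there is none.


This is a self-join: tasks is joined to a second copy of itself, matching each row's parent_id to another row's id. Use LEFT JOIN so rows with parent_id=NULL are kept.
  - task 1 (Design): parent_id=NULL -> NULL
  - task 2 (Optimize): parent_id=1 -> Design
  - task 3 (Migrate): parent_id=1 -> Design
  - task 4 (Train): parent_id=NULL -> NULL
  - task 5 (Test): parent_id=3 -> Migrate
  - task 6 (Setup): parent_id=2 -> Optimize
  - task 7 (Plan): parent_id=NULL -> NULL
  - task 8 (Refactor): parent_id=NULL -> NULL

SQL:
SELECT a.name AS item, b.name AS parent
FROM tasks a
LEFT JOIN tasks b ON a.parent_id = b.id

Result:
item     | parent  
---------+---------
Design   | NULL    
Optimize | Design  
Migrate  | Design  
Train    | NULL    
Test     | Migrate 
Setup    | Optimize
Plan     | NULL    
Refactor | NULL    


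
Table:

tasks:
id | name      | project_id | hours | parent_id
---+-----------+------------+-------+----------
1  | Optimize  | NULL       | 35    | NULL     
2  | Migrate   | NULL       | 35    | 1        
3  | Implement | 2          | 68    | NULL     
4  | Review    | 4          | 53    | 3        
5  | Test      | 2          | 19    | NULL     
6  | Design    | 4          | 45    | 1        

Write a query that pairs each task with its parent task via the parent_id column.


This is a self-join: tasks is joined to a second copy of itself, matching each row's parent_id to another row's id. Use LEFT JOIN so rows with parent_id=NULL are kept.
  - task 1 (Optimize): parent_id=NULL -> NULL
  - task 2 (Migrate): parent_id=1 -> Optimize
  - task 3 (Implement): parent_id=NULL -> NULL
  - task 4 (Review): parent_id=3 -> Implement
  - task 5 (Test): parent_id=NULL -> NULL
  - task 6 (Design): parent_id=1 -> Optimize

SQL:
SELECT a.name AS item, b.name AS parent
FROM tasks a
LEFT JOIN tasks b ON a.parent_id = b.id

Result:
item      | parent   
----------+----------
Optimize  | NULL     
Migrate   | Optimize 
Implement | NULL     
Review    | Implement
Test      | NULL     
Design    | Optimize 


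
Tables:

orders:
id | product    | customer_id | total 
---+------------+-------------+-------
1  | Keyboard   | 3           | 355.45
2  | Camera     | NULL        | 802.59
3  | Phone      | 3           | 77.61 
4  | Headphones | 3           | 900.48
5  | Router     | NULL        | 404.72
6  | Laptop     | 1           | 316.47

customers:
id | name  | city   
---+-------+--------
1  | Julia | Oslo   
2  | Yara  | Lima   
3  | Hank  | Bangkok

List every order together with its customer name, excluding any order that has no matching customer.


INNER JOIN keeps only orders rows whose customer_id matches an id in customers. Walk through each order:
  - order 1 (Keyboard): customer_id=3 -> matches Hank
  - order 2 (Camera): customer_id=NULL, no match -> dropped
  - order 3 (Phone): customer_id=3 -> matches Hank
  - order 4 (Headphones): customer_id=3 -> matches Hank
  - order 5 (Router): customer_id=NULL, no match -> dropped
  - order 6 (Laptop): customer_id=1 -> matches Julia
So 2 of 6 rows are dropped.

SQL:
SELECT a.product, b.name AS customer
FROM orders a
INNER JOIN customers b ON a.customer_id = b.id

Result:
product    | customer
-----------+---------
Keyboard   | Hank    
Phone      | Hank    
Headphones | Hank    
Laptop     | Julia   


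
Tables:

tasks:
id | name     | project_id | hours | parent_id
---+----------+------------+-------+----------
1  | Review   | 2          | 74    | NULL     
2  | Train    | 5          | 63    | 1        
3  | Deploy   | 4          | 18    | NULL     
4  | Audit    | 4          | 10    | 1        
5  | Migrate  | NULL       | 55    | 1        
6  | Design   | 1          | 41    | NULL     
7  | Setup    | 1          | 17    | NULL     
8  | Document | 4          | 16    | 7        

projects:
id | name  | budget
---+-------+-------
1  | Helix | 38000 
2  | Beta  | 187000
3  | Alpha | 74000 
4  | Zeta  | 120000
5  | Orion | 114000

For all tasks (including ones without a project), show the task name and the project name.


LEFT JOIN keeps every row from tasks (the left table); where project_id has no match in projects, the project columns become NULL. Walk through each task:
  - task 1 (Review): project_id=2 -> matches Beta
  - task 2 (Train): project_id=5 -> matches Orion
  - task 3 (Deploy): project_id=4 -> matches Zeta
  - task 4 (Audit): project_id=4 -> matches Zeta
  - task 5 (Migrate): project_id=NULL, no match -> kept with NULL
  - task 6 (Design): project_id=1 -> matches Helix
  - task 7 (Setup): project_id=1 -> matches Helix
  - task 8 (Document): project_id=4 -> matches Zeta
All 8 rows appear; 1 has NULL project.

SQL:
SELECT a.name, b.name AS project
FROM tasks a
LEFT JOIN projects b ON a.project_id = b.id

Result:
name     | project
---------+--------
Review   | Beta   
Train    | Orion  
Deploy   | Zeta   
Audit    | Zeta   
Migrate  | NULL   
Design   | Helix  
Setup    | Helix  
Document | Zeta   


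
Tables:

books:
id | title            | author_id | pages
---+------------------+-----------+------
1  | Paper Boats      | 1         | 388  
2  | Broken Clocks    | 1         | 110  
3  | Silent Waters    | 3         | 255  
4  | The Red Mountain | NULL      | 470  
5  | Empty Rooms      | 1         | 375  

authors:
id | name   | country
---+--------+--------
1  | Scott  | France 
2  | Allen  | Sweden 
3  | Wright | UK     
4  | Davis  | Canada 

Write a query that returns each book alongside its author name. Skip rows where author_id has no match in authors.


INNER JOIN keeps only books rows whose author_id matches an id in authors. Walk through each book:
  - book 1 (Paper Boats): author_id=1 -> matches Scott
  - book 2 (Broken Clocks): author_id=1 -> matches Scott
  - book 3 (Silent Waters): author_id=3 -> matches Wright
  - book 4 (The Red Mountain): author_id=NULL, no match -> dropped
  - book 5 (Empty Rooms): author_id=1 -> matches Scott
So 1 of 5 rows is dropped.

SQL:
SELECT a.title, b.name AS author
FROM books a
INNER JOIN authors b ON a.author_id = b.id

Result:
title         | author
--------------+-------
Paper Boats   | Scott 
Broken Clocks | Scott 
Silent Waters | Wright
Empty Rooms   | Scott 


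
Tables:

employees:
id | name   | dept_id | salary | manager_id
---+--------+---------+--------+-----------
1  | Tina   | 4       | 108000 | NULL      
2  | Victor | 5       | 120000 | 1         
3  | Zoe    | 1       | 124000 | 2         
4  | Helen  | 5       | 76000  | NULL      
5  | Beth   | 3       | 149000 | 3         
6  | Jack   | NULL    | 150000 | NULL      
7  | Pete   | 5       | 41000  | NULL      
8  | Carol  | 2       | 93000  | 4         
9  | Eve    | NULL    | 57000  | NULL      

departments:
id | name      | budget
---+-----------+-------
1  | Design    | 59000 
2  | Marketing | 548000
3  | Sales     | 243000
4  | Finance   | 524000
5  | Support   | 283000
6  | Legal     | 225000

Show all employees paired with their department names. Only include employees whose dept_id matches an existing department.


INNER JOIN keeps only employees rows whose dept_id matches an id in departments. Walk through each employee:
  - employee 1 (Tina): dept_id=4 -> matches Finance
  - employee 2 (Victor): dept_id=5 -> matches Support
  - employee 3 (Zoe): dept_id=1 -> matches Design
  - employee 4 (Helen): dept_id=5 -> matches Support
  - employee 5 (Beth): dept_id=3 -> matches Sales
  - employee 6 (Jack): dept_id=NULL, no match -> dropped
  - employee 7 (Pete): dept_id=5 -> matches Support
  - employee 8 (Carol): dept_id=2 -> matches Marketing
  - employee 9 (Eve): dept_id=NULL, no match -> dropped
So 2 of 9 rows are dropped.

SQL:
SELECT a.name, b.name AS department
FROM employees a
INNER JOIN departments b ON a.dept_id = b.id

Result:
name   | department
-------+-----------
Tina   | Finance   
Victor | Support   
Zoe    | Design    
Helen  | Support   
Beth   | Sales     
Pete   | Support   
Carol  | Marketing 


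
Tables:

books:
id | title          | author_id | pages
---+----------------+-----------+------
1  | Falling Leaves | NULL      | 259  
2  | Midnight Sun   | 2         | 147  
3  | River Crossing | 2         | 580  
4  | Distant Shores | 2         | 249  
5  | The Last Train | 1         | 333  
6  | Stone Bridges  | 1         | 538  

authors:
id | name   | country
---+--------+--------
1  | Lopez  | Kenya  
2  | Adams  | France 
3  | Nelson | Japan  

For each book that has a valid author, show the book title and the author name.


INNER JOIN keeps only books rows whose author_id matches an id in authors. Walk through each book:
  - book 1 (Falling Leaves): author_id=NULL, no match -> dropped
  - book 2 (Midnight Sun): author_id=2 -> matches Adams
  - book 3 (River Crossing): author_id=2 -> matches Adams
  - book 4 (Distant Shores): author_id=2 -> matches Adams
  - book 5 (The Last Train): author_id=1 -> matches Lopez
  - book 6 (Stone Bridges): author_id=1 -> matches Lopez
So 1 of 6 rows is dropped.

SQL:
SELECT a.title, b.name AS author
FROM books a
INNER JOIN authors b ON a.author_id = b.id

Result:
title          | author
---------------+-------
Midnight Sun   | Adams 
River Crossing | Adams 
Distant Shores | Adams 
The Last Train | Lopez 
Stone Bridges  | Lopez 


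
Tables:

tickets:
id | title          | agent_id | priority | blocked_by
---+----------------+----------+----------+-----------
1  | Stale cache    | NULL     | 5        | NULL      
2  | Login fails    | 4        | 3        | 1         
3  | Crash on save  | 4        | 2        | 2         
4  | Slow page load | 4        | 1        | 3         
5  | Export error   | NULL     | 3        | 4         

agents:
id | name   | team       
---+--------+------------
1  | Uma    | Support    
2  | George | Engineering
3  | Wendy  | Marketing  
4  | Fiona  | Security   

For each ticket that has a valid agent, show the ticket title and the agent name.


INNER JOIN keeps only tickets rows whose agent_id matches an id in agents. Walk through each ticket:
  - ticket 1 (Stale cache): agent_id=NULL, no match -> dropped
  - ticket 2 (Login fails): agent_id=4 -> matches Fiona
  - ticket 3 (Crash on save): agent_id=4 -> matches Fiona
  - ticket 4 (Slow page load): agent_id=4 -> matches Fiona
  - ticket 5 (Export error): agent_id=NULL, no match -> dropped
So 2 of 5 rows are dropped.

SQL:
SELECT a.title, b.name AS agent
FROM tickets a
INNER JOIN agents b ON a.agent_id = b.id

Result:
title          | agent
---------------+------
Login fails    | Fiona
Crash on save  | Fiona
Slow page load | Fiona


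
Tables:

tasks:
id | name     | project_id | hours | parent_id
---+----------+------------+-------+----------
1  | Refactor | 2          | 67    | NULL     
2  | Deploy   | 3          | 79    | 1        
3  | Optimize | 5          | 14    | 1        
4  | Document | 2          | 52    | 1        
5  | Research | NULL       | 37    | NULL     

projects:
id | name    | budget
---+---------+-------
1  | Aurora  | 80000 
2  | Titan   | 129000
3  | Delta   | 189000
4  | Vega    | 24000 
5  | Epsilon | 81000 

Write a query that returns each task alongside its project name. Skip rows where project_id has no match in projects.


INNER JOIN keeps only tasks rows whose project_id matches an id in projects. Walk through each task:
  - task 1 (Refactor): project_id=2 -> matches Titan
  - task 2 (Deploy): project_id=3 -> matches Delta
  - task 3 (Optimize): project_id=5 -> matches Epsilon
  - task 4 (Document): project_id=2 -> matches Titan
  - task 5 (Research): project_id=NULL, no match -> dropped
So 1 of 5 rows is dropped.

SQL:
SELECT a.name, b.name AS project
FROM tasks a
INNER JOIN projects b ON a.project_id = b.id

Result:
name     | project
---------+--------
Refactor | Titan  
Deploy   | Delta  
Optimize | Epsilon
Document | Titan  


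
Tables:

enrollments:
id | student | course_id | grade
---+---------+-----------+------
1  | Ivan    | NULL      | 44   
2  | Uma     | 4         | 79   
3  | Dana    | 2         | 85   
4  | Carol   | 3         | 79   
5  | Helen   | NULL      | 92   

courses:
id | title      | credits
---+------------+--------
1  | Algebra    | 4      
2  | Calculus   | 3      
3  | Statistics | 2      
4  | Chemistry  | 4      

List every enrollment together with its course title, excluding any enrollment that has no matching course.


INNER JOIN keeps only enrollments rows whose course_id matches an id in courses. Walk through each enrollment:
  - enrollment 1 (Ivan): course_id=NULL, no match -> dropped
  - enrollment 2 (Uma): course_id=4 -> matches Chemistry
  - enrollment 3 (Dana): course_id=2 -> matches Calculus
  - enrollment 4 (Carol): course_id=3 -> matches Statistics
  - enrollment 5 (Helen): course_id=NULL, no match -> dropped
So 2 of 5 rows are dropped.

SQL:
SELECT a.student, b.title AS course
FROM enrollments a
INNER JOIN courses b ON a.course_id = b.id

Result:
student | course    
--------+-----------
Uma     | Chemistry 
Dana    | Calculus  
Carol   | Statistics


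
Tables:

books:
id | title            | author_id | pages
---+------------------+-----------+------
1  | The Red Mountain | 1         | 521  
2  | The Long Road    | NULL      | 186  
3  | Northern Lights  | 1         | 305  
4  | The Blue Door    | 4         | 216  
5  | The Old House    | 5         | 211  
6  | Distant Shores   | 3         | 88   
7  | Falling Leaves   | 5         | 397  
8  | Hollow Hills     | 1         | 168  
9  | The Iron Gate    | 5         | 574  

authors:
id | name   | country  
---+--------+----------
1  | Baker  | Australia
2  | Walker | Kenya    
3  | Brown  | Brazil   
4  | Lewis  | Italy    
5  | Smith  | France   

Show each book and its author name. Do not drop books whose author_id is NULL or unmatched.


LEFT JOIN keeps every row from books (the left table); where author_id has no match in authors, the author columns become NULL. Walk through each book:
  - book 1 (The Red Mountain): author_id=1 -> matches Baker
  - book 2 (The Long Road): author_id=NULL, no match -> kept with NULL
  - book 3 (Northern Lights): author_id=1 -> matches Baker
  - book 4 (The Blue Door): author_id=4 -> matches Lewis
  - book 5 (The Old House): author_id=5 -> matches Smith
  - book 6 (Distant Shores): author_id=3 -> matches Brown
  - book 7 (Falling Leaves): author_id=5 -> matches Smith
  - book 8 (Hollow Hills): author_id=1 -> matches Baker
  - book 9 (The Iron Gate): author_id=5 -> matches Smith
All 9 rows appear; 1 has NULL author.

SQL:
SELECT a.title, b.name AS author
FROM books a
LEFT JOIN authors b ON a.author_id = b.id

Result:
title            | author
-----------------+-------
The Red Mountain | Baker 
The Long Road    | NULL  
Northern Lights  | Baker 
The Blue Door    | Lewis 
The Old House    | Smith 
Distant Shores   | Brown 
Falling Leaves   | Smith 
Hollow Hills     | Baker 
The Iron Gate    | Smith 


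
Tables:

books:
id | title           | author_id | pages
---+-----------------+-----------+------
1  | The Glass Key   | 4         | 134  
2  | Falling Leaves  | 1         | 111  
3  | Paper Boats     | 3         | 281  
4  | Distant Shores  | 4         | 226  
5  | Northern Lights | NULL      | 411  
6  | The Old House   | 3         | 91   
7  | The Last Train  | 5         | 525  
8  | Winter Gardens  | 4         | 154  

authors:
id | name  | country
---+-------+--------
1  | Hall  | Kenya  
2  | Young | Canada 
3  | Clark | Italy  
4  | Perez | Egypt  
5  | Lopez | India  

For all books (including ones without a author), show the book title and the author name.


LEFT JOIN keeps every row from books (the left table); where author_id has no match in authors, the author columns become NULL. Walk through each book:
  - book 1 (The Glass Key): author_id=4 -> matches Perez
  - book 2 (Falling Leaves): author_id=1 -> matches Hall
  - book 3 (Paper Boats): author_id=3 -> matches Clark
  - book 4 (Distant Shores): author_id=4 -> matches Perez
  - book 5 (Northern Lights): author_id=NULL, no match -> kept with NULL
  - book 6 (The Old House): author_id=3 -> matches Clark
  - book 7 (The Last Train): author_id=5 -> matches Lopez
  - book 8 (Winter Gardens): author_id=4 -> matches Perez
All 8 rows appear; 1 has NULL author.

SQL:
SELECT a.title, b.name AS author
FROM books a
LEFT JOIN authors b ON a.author_id = b.id

Result:
title           | author
----------------+-------
The Glass Key   | Perez 
Falling Leaves  | Hall  
Paper Boats     | Clark 
Distant Shores  | Perez 
Northern Lights | NULL  
The Old House   | Clark 
The Last Train  | Lopez 
Winter Gardens  | Perez 


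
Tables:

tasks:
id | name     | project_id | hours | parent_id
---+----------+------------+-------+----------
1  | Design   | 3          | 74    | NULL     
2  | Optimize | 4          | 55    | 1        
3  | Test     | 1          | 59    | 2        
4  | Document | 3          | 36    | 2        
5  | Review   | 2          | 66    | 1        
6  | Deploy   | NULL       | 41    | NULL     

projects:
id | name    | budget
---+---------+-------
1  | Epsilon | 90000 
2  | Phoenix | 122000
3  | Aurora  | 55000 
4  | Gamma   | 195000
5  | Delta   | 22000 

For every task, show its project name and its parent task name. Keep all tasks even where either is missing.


Two LEFT JOINs from the same base table tasks: one to projects via project_id, one to tasks itself via parent_id. Both are LEFT so every task is preserved.
Match against projects:
  - task 1 (Design): project_id=3 -> matches Aurora
  - task 2 (Optimize): project_id=4 -> matches Gamma
  - task 3 (Test): project_id=1 -> matches Epsilon
  - task 4 (Document): project_id=3 -> matches Aurora
  - task 5 (Review): project_id=2 -> matches Phoenix
  - task 6 (Deploy): project_id=NULL, no match -> kept with NULL
Match against tasks (self):
  - task 1 (Design): parent_id=NULL -> NULL
  - task 2 (Optimize): parent_id=1 -> Design
  - task 3 (Test): parent_id=2 -> Optimize
  - task 4 (Document): parent_id=2 -> Optimize
  - task 5 (Review): parent_id=1 -> Design
  - task 6 (Deploy): parent_id=NULL -> NULL

SQL:
SELECT a.name, b.name AS project, c.name AS parent
FROM tasks a
LEFT JOIN projects b ON a.project_id = b.id
LEFT JOIN tasks c ON a.parent_id = c.id

Result:
name     | project | parent  
---------+---------+---------
Design   | Aurora  | NULL    
Optimize | Gamma   | Design  
Test     | Epsilon | Optimize
Document | Aurora  | Optimize
Review   | Phoenix | Design  
Deploy   | NULL    | NULL    


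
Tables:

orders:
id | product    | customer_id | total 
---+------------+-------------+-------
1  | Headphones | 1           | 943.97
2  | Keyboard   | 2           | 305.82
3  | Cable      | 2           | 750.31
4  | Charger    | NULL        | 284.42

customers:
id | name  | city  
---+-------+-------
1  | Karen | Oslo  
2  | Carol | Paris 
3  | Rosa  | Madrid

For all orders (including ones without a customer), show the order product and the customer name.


LEFT JOIN keeps every row from orders (the left table); where customer_id has no match in customers, the customer columns become NULL. Walk through each order:
  - order 1 (Headphones): customer_id=1 -> matches Karen
  - order 2 (Keyboard): customer_id=2 -> matches Carol
  - order 3 (Cable): customer_id=2 -> matches Carol
  - order 4 (Charger): customer_id=NULL, no match -> kept with NULL
All 4 rows appear; 1 has NULL customer.

SQL:
SELECT a.product, b.name AS customer
FROM orders a
LEFT JOIN customers b ON a.customer_id = b.id

Result:
product    | customer
-----------+---------
Headphones | Karen   
Keyboard   | Carol   
Cable      | Carol   
Charger    | NULL    


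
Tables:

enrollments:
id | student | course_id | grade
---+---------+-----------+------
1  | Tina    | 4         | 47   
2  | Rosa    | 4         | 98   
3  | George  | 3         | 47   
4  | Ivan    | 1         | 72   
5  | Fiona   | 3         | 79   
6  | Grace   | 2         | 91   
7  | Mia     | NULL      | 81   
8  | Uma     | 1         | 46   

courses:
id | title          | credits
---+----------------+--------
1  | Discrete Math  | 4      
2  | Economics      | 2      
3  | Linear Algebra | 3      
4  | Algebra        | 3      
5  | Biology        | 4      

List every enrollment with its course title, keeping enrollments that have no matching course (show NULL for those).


LEFT JOIN keeps every row from enrollments (the left table); where course_id has no match in courses, the course columns become NULL. Walk through each enrollment:
  - enrollment 1 (Tina): course_id=4 -> matches Algebra
  - enrollment 2 (Rosa): course_id=4 -> matches Algebra
  - enrollment 3 (George): course_id=3 -> matches Linear Algebra
  - enrollment 4 (Ivan): course_id=1 -> matches Discrete Math
  - enrollment 5 (Fiona): course_id=3 -> matches Linear Algebra
  - enrollment 6 (Grace): course_id=2 -> matches Economics
  - enrollment 7 (Mia): course_id=NULL, no match -> kept with NULL
  - enrollment 8 (Uma): course_id=1 -> matches Discrete Math
All 8 rows appear; 1 has NULL course.

SQL:
SELECT a.student, b.title AS course
FROM enrollments a
LEFT JOIN courses b ON a.course_id = b.id

Result:
student | course        
--------+---------------
Tina    | Algebra       
Rosa    | Algebra       
George  | Linear Algebra
Ivan    | Discrete Math 
Fiona   | Linear Algebra
Grace   | Economics     
Mia     | NULL          
Uma     | Discrete Math 


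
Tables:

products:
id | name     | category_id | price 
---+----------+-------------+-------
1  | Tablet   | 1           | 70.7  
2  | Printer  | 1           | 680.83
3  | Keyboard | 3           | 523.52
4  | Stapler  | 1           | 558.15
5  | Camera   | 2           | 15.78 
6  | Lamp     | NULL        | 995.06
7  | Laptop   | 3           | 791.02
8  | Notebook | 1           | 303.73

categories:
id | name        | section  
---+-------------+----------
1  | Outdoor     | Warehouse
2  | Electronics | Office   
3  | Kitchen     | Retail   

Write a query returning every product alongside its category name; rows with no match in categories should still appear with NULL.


LEFT JOIN keeps every row from products (the left table); where category_id has no match in categories, the category columns become NULL. Walk through each product:
  - product 1 (Tablet): category_id=1 -> matches Outdoor
  - product 2 (Printer): category_id=1 -> matches Outdoor
  - product 3 (Keyboard): category_id=3 -> matches Kitchen
  - product 4 (Stapler): category_id=1 -> matches Outdoor
  - product 5 (Camera): category_id=2 -> matches Electronics
  - product 6 (Lamp): category_id=NULL, no match -> kept with NULL
  - product 7 (Laptop): category_id=3 -> matches Kitchen
  - product 8 (Notebook): category_id=1 -> matches Outdoor
All 8 rows appear; 1 has NULL category.

SQL:
SELECT a.name, b.name AS category
FROM products a
LEFT JOIN categories b ON a.category_id = b.id

Result:
name     | category   
---------+------------
Tablet   | Outdoor    
Printer  | Outdoor    
Keyboard | Kitchen    
Stapler  | Outdoor    
Camera   | Electronics
Lamp     | NULL       
Laptop   | Kitchen    
Notebook | Outdoor    


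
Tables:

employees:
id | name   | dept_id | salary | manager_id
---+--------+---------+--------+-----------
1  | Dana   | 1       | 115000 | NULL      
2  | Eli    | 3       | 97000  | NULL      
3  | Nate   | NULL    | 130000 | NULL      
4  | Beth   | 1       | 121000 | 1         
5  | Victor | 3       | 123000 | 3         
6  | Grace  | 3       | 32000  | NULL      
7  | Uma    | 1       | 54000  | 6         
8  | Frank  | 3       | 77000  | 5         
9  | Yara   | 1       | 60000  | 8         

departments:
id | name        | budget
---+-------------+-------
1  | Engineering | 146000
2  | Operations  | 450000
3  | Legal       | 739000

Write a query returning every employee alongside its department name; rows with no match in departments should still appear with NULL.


LEFT JOIN keeps every row from employees (the left table); where dept_id has no match in departments, the department columns become NULL. Walk through each employee:
  - employee 1 (Dana): dept_id=1 -> matches Engineering
  - employee 2 (Eli): dept_id=3 -> matches Legal
  - employee 3 (Nate): dept_id=NULL, no match -> kept with NULL
  - employee 4 (Beth): dept_id=1 -> matches Engineering
  - employee 5 (Victor): dept_id=3 -> matches Legal
  - employee 6 (Grace): dept_id=3 -> matches Legal
  - employee 7 (Uma): dept_id=1 -> matches Engineering
  - employee 8 (Frank): dept_id=3 -> matches Legal
  - employee 9 (Yara): dept_id=1 -> matches Engineering
All 9 rows appear; 1 has NULL department.

SQL:
SELECT a.name, b.name AS department
FROM employees a
LEFT JOIN departments b ON a.dept_id = b.id

Result:
name   | department 
-------+------------
Dana   | Engineering
Eli    | Legal      
Nate   | NULL       
Beth   | Engineering
Victor | Legal      
Grace  | Legal      
Uma    | Engineering
Frank  | Legal      
Yara   | Engineering


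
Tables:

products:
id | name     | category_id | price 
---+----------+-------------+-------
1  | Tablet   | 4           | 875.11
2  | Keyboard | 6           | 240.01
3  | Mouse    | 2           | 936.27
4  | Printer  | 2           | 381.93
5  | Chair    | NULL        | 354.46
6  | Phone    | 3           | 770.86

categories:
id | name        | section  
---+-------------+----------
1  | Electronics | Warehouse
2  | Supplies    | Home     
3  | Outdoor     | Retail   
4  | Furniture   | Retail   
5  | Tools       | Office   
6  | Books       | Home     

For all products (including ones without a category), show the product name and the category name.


LEFT JOIN keeps every row from products (the left table); where category_id has no match in categories, the category columns become NULL. Walk through each product:
  - product 1 (Tablet): category_id=4 -> matches Furniture
  - product 2 (Keyboard): category_id=6 -> matches Books
  - product 3 (Mouse): category_id=2 -> matches Supplies
  - product 4 (Printer): category_id=2 -> matches Supplies
  - product 5 (Chair): category_id=NULL, no match -> kept with NULL
  - product 6 (Phone): category_id=3 -> matches Outdoor
All 6 rows appear; 1 has NULL category.

SQL:
SELECT a.name, b.name AS category
FROM products a
LEFT JOIN categories b ON a.category_id = b.id

Result:
name     | category 
---------+----------
Tablet   | Furniture
Keyboard | Books    
Mouse    | Supplies 
Printer  | Supplies 
Chair    | NULL     
Phone    | Outdoor  


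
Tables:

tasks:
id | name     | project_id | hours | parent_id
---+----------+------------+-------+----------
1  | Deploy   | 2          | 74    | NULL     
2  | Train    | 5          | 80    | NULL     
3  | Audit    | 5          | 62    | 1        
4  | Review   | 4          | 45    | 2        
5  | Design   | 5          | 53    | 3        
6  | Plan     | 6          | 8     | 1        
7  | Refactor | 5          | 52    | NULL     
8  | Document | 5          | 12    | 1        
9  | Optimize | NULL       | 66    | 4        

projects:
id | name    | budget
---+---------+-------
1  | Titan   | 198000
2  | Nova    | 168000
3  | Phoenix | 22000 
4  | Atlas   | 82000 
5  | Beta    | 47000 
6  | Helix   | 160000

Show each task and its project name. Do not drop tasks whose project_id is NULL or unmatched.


LEFT JOIN keeps every row from tasks (the left table); where project_id has no match in projects, the project columns become NULL. Walk through each task:
  - task 1 (Deploy): project_id=2 -> matches Nova
  - task 2 (Train): project_id=5 -> matches Beta
  - task 3 (Audit): project_id=5 -> matches Beta
  - task 4 (Review): project_id=4 -> matches Atlas
  - task 5 (Design): project_id=5 -> matches Beta
  - task 6 (Plan): project_id=6 -> matches Helix
  - task 7 (Refactor): project_id=5 -> matches Beta
  - task 8 (Document): project_id=5 -> matches Beta
  - task 9 (Optimize): project_id=NULL, no match -> kept with NULL
All 9 rows appear; 1 has NULL project.

SQL:
SELECT a.name, b.name AS project
FROM tasks a
LEFT JOIN projects b ON a.project_id = b.id

Result:
name     | project
---------+--------
Deploy   | Nova   
Train    | Beta   
Audit    | Beta   
Review   | Atlas  
Design   | Beta   
Plan     | Helix  
Refactor | Beta   
Document | Beta   
Optimize | NULL   


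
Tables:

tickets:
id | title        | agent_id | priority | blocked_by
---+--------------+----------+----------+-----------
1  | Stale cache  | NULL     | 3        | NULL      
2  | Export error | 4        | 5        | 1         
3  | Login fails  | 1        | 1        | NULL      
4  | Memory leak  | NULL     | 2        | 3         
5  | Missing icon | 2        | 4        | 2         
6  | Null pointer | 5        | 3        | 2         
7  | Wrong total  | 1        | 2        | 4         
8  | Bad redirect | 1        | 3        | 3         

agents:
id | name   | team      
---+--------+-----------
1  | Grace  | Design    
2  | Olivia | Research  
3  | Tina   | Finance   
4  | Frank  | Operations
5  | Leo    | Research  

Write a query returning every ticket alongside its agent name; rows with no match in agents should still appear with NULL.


LEFT JOIN keeps every row from tickets (the left table); where agent_id has no match in agents, the agent columns become NULL. Walk through each ticket:
  - ticket 1 (Stale cache): agent_id=NULL, no match -> kept with NULL
  - ticket 2 (Export error): agent_id=4 -> matches Frank
  - ticket 3 (Login fails): agent_id=1 -> matches Grace
  - ticket 4 (Memory leak): agent_id=NULL, no match -> kept with NULL
  - ticket 5 (Missing icon): agent_id=2 -> matches Olivia
  - ticket 6 (Null pointer): agent_id=5 -> matches Leo
  - ticket 7 (Wrong total): agent_id=1 -> matches Grace
  - ticket 8 (Bad redirect): agent_id=1 -> matches Grace
All 8 rows appear; 2 have NULL agent.

SQL:
SELECT a.title, b.name AS agent
FROM tickets a
LEFT JOIN agents b ON a.agent_id = b.id

Result:
title        | agent 
-------------+-------
Stale cache  | NULL  
Export error | Frank 
Login fails  | Grace 
Memory leak  | NULL  
Missing icon | Olivia
Null pointer | Leo   
Wrong total  | Grace 
Bad redirect | Grace 


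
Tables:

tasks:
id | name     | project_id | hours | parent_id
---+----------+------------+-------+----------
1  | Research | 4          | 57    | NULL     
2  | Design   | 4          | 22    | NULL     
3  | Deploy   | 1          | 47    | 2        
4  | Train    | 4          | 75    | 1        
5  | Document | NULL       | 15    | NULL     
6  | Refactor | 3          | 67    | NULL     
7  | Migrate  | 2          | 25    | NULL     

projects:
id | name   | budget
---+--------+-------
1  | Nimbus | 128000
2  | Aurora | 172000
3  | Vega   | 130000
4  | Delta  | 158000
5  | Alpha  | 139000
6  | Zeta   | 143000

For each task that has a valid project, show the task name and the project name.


INNER JOIN keeps only tasks rows whose project_id matches an id in projects. Walk through each task:
  - task 1 (Research): project_id=4 -> matches Delta
  - task 2 (Design): project_id=4 -> matches Delta
  - task 3 (Deploy): project_id=1 -> matches Nimbus
  - task 4 (Train): project_id=4 -> matches Delta
  - task 5 (Document): project_id=NULL, no match -> dropped
  - task 6 (Refactor): project_id=3 -> matches Vega
  - task 7 (Migrate): project_id=2 -> matches Aurora
So 1 of 7 rows is dropped.

SQL:
SELECT a.name, b.name AS project
FROM tasks a
INNER JOIN projects b ON a.project_id = b.id

Result:
name     | project
---------+--------
Research | Delta  
Design   | Delta  
Deploy   | Nimbus 
Train    | Delta  
Refactor | Vega   
Migrate  | Aurora 


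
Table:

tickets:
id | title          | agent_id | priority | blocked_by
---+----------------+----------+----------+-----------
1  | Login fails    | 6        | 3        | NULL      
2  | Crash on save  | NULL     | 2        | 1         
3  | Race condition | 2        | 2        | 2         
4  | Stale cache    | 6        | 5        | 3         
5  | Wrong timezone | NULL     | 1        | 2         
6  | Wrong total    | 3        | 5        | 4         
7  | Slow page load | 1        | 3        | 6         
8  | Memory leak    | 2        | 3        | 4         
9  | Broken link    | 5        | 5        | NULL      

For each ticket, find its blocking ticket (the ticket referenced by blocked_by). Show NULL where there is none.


This is a self-join: tickets is joined to a second copy of itself, matching each row's blocked_by to another row's id. Use LEFT JOIN so rows with blocked_by=NULL are kept.
  - ticket 1 (Login fails): blocked_by=NULL -> NULL
  - ticket 2 (Crash on save): blocked_by=1 -> Login fails
  - ticket 3 (Race condition): blocked_by=2 -> Crash on save
  - ticket 4 (Stale cache): blocked_by=3 -> Race condition
  - ticket 5 (Wrong timezone): blocked_by=2 -> Crash on save
  - ticket 6 (Wrong total): blocked_by=4 -> Stale cache
  - ticket 7 (Slow page load): blocked_by=6 -> Wrong total
  - ticket 8 (Memory leak): blocked_by=4 -> Stale cache
  - ticket 9 (Broken link): blocked_by=NULL -> NULL

SQL:
SELECT a.title AS item, b.title AS blocked_by
FROM tickets a
LEFT JOIN tickets b ON a.blocked_by = b.id

Result:
item           | blocked_by    
---------------+---------------
Login fails    | NULL          
Crash on save  | Login fails   
Race condition | Crash on save 
Stale cache    | Race condition
Wrong timezone | Crash on save 
Wrong total    | Stale cache   
Slow page load | Wrong total   
Memory leak    | Stale cache   
Broken link    | NULL          
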